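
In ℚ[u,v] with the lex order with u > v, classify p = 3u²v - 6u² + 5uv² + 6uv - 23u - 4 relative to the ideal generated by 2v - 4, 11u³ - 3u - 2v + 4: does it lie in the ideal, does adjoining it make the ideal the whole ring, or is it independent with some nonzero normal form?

First compute the reduced Gröbner basis of I by Buchberger's algorithm.
f_1 = 2v - 4, LT = v.
f_2 = 11u³ - 3u - 2v + 4, LT = u³.

The S-polynomials (S(f_1,f_2)) all reduce to 0 modulo the current basis, so we have a Gröbner basis.
Inter-reduce: drop elements whose leading term is divisible by another's, tail-reduce, and make monic.
Reduced Gröbner basis: {u³ - 3/11u, v - 2}.
Label its elements g_1 = u³ - 3/11u, g_2 = v - 2.

Reduce p = 3u²v - 6u² + 5uv² + 6uv - 23u - 4 modulo G:
  leading term u²v: subtract (3u²)·g_2 from 3u²v - 6u² + 5uv² + 6uv - 23u - 4 → 5uv² + 6uv - 23u - 4
  leading term uv²: subtract (5uv)·g_2 from 5uv² + 6uv - 23u - 4 → 16uv - 23u - 4
  leading term uv: subtract (16u)·g_2 from 16uv - 23u - 4 → 9u - 4
  leading term u: no divisor's leading term divides it; move 9u to the remainder.
  leading term 1: no divisor's leading term divides it; move -4 to the remainder.
  normal form = 9u - 4.
The normal form is nonzero, so p ∉ I. Since p minus its normal form lies in I, I + (p) = I + (r) where r = 9u - 4; decide whether this ideal is the whole ring.
Run Buchberger on G together with r (pairs among the g_i already reduce to 0 since G is a Gröbner basis):
g_1 = u³ - 3/11u, LT = u³.
g_2 = v - 2, LT = v.
r = 9u - 4, LT = u.

S(g_1,r): lcm = u³. S = 4/9u² - 3/11u.
  leading term u²: subtract (4/81u)·r from 4/9u² - 3/11u → -67/891u
  leading term u: subtract (-67/8019)·r from -67/891u → -268/8019
  leading term 1: no divisor's leading term divides it; move -268/8019 to the remainder.
  remainder -268/8019 ≠ 0; add m_4 = -268/8019 to the basis.

The other S-polynomials (S(g_1,g_2), S(g_2,r), S(g_1,m_4), S(g_2,m_4), S(r,m_4)) all reduce to 0 modulo the current basis, so we have a Gröbner basis.
Inter-reduce: drop elements whose leading term is divisible by another's, tail-reduce, and make monic.
Reduced Gröbner basis: {1}.
The reduced Gröbner basis of I + (p) is {1}: the ideal is the whole ring, so the enlarged system has no common solution — adjoining p is inconsistent.

Adjoining 3u²v - 6u² + 5uv² + 6uv - 23u - 4 makes the ideal the whole ring: the system is inconsistent.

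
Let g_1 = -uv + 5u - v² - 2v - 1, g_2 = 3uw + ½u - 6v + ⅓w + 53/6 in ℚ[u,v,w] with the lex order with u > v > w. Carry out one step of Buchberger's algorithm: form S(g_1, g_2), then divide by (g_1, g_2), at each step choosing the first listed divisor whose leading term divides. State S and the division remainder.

lcm(LM(g_1), LM(g_2)) = uvw.
S = (lcm/LT(g_1))·g_1 − (lcm/LT(g_2))·g_2 = -⅙uv - 5uw + v²w + 2v² + 17/9vw - 53/18v + w.
Reduce S modulo (g_1, g_2) in that order:
  leading term uv: subtract (⅙)·g_1 from -⅙uv - 5uw + v²w + 2v² + 17/9vw - 53/18v + w → -5uw - ⅚u + v²w + 13/6v² + 17/9vw - 47/18v + w + ⅙
  leading term uw: subtract (-5/3)·g_2 from -5uw - ⅚u + v²w + 13/6v² + 17/9vw - 47/18v + w + ⅙ → v²w + 13/6v² + 17/9vw - 227/18v + 14/9w + 134/9
  leading term v²w: no divisor's leading term divides it; move v²w to the remainder.
  leading term v²: no divisor's leading term divides it; move 13/6v² to the remainder.
  leading term vw: no divisor's leading term divides it; move 17/9vw to the remainder.
  leading term v: no divisor's leading term divides it; move -227/18v to the remainder.
  leading term w: no divisor's leading term divides it; move 14/9w to the remainder.
  leading term 1: no divisor's leading term divides it; move 134/9 to the remainder.
The remainder v²w + 13/6v² + 17/9vw - 227/18v + 14/9w + 134/9 is nonzero, so it would be added as the next basis element.
This is the inner loop of Buchberger's algorithm — each nonzero remainder becomes a new basis element.

S(g_1, g_2) = -⅙uv - 5uw + v²w + 2v² + 17/9vw - 53/18v + w; remainder on division = v²w + 13/6v² + 17/9vw - 227/18v + 14/9w + 134/9.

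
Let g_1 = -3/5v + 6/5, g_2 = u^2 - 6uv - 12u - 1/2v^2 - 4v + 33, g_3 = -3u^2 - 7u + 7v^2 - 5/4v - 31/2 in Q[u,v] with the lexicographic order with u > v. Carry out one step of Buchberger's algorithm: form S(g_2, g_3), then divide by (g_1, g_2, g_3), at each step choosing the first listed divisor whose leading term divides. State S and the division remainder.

S(g_2, g_3) = -6uv - 43/3u + 11/6v^2 - 53/12v + 167/6; remainder on division = -79/3u + 79/3.

lcm(LM(g_2), LM(g_3)) = u^2.
S = (lcm/LT(g_2))·g_2 − (lcm/LT(g_3))·g_3 = -6uv - 43/3u + 11/6v^2 - 53/12v + 167/6.
Reduce S modulo (g_1, g_2, g_3) in that order:
  leading term uv: subtract (10u)·g_1 from -6uv - 43/3u + 11/6v^2 - 53/12v + 167/6 → -79/3u + 11/6v^2 - 53/12v + 167/6
  leading term u: no divisor's leading term divides it; move -79/3u to the remainder.
  leading term v^2: subtract (-55/18v)·g_1 from 11/6v^2 - 53/12v + 167/6 → -3/4v + 167/6
  leading term v: subtract (5/4)·g_1 from -3/4v + 167/6 → 79/3
  leading term 1: no divisor's leading term divides it; move 79/3 to the remainder.
The remainder -79/3u + 79/3 is nonzero, so it would be added as the next basis element.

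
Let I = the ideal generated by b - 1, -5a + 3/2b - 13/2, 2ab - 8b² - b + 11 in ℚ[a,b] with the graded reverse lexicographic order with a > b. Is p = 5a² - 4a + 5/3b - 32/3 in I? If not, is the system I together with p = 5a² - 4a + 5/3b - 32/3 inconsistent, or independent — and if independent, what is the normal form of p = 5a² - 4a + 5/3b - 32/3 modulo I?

First compute the reduced Gröbner basis of I by Buchberger's algorithm.
f_1 = b - 1, LT = b.
f_2 = -5a + 3/2b - 13/2, LT = a.
f_3 = 2ab - 8b² - b + 11, LT = ab.

The S-polynomials (S(f_1,f_2), S(f_1,f_3), S(f_2,f_3)) all reduce to 0 modulo the current basis, so we have a Gröbner basis.
Inter-reduce: drop elements whose leading term is divisible by another's, tail-reduce, and make monic.
Reduced Gröbner basis: {a + 1, b - 1}.
Label its elements g_1 = a + 1, g_2 = b - 1.

Reduce p = 5a² - 4a + 5/3b - 32/3 modulo G:
  leading term a²: subtract (5a)·g_1 from 5a² - 4a + 5/3b - 32/3 → -9a + 5/3b - 32/3
  leading term a: subtract (-9)·g_1 from -9a + 5/3b - 32/3 → 5/3b - 5/3
  leading term b: subtract (5/3)·g_2 from 5/3b - 5/3 → 0
  normal form = 0.
Since the normal form is 0, p ∈ I.

5a² - 4a + 5/3b - 32/3 lies in I (it reduces to 0).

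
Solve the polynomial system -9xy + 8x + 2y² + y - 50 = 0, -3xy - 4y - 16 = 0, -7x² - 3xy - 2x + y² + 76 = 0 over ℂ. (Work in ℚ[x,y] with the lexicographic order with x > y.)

Compute a lex Gröbner basis by Buchberger's algorithm.
f_1 = -9xy + 8x + 2y² + y - 50, LT = xy.
f_2 = -3xy - 4y - 16, LT = xy.
f_3 = -7x² - 3xy - 2x + y² + 76, LT = x².

S(f_1,f_2): lcm = xy. S = -8/9x - 2/9y² - 13/9y + 2/9.
  leading term x: no divisor's leading term divides it; move -8/9x to the remainder.
  leading term y²: no divisor's leading term divides it; move -2/9y² to the remainder.
  leading term y: no divisor's leading term divides it; move -13/9y to the remainder.
  leading term 1: no divisor's leading term divides it; move 2/9 to the remainder.
  remainder -8/9x - 2/9y² - 13/9y + 2/9 ≠ 0; add h_4 = -8/9x - 2/9y² - 13/9y + 2/9 to the basis.

S(f_1,f_3): lcm = x²y. S = -8/9x² - 41/63xy² - 25/63xy + 50/9x + 1/7y³ + 76/7y.
  leading term x²: subtract (8/63)·f_3 from -8/9x² - 41/63xy² - 25/63xy + 50/9x + 1/7y³ + 76/7y → -41/63xy² - 1/63xy + 122/21x + 1/7y³ - 8/63y² + 76/7y - 608/63
  leading term xy²: subtract (41/567y)·f_1 from -41/63xy² - 1/63xy + 122/21x + 1/7y³ - 8/63y² + 76/7y - 608/63 → -337/567xy + 122/21x - 1/567y³ - 113/567y² + 8206/567y - 608/63
  leading term xy: subtract (337/5103)·f_1 from -337/567xy + 122/21x - 1/567y³ - 113/567y² + 8206/567y - 608/63 → 3850/729x - 1/567y³ - 1691/5103y² + 73517/5103y - 32398/5103
  leading term x: subtract (-1925/324)·h_4 from 3850/729x - 1/567y³ - 1691/5103y² + 73517/5103y - 32398/5103 → -1/567y³ - 1873/1134y² + 39631/6804y - 17107/3402
  leading term y³: no divisor's leading term divides it; move -1/567y³ to the remainder.
  leading term y²: no divisor's leading term divides it; move -1873/1134y² to the remainder.
  leading term y: no divisor's leading term divides it; move 39631/6804y to the remainder.
  leading term 1: no divisor's leading term divides it; move -17107/3402 to the remainder.
  remainder -1/567y³ - 1873/1134y² + 39631/6804y - 17107/3402 ≠ 0; add h_5 = -1/567y³ - 1873/1134y² + 39631/6804y - 17107/3402 to the basis.

S(f_2,f_3): lcm = x²y. S = -3/7xy² + 22/21xy + 16/3x + 1/7y³ + 76/7y.
  leading term xy²: subtract (1/21y)·f_1 from -3/7xy² + 22/21xy + 16/3x + 1/7y³ + 76/7y → ⅔xy + 16/3x + 1/21y³ - 1/21y² + 278/21y
  leading term xy: subtract (-2/27)·f_1 from ⅔xy + 16/3x + 1/21y³ - 1/21y² + 278/21y → 160/27x + 1/21y³ + 19/189y² + 2516/189y - 100/27
  leading term x: subtract (-20/3)·h_4 from 160/27x + 1/21y³ + 19/189y² + 2516/189y - 100/27 → 1/21y³ - 29/21y² + 232/63y - 20/9
  leading term y³: subtract (-27)·h_5 from 1/21y³ - 29/21y² + 232/63y - 20/9 → -1931/42y² + 40559/252y - 17387/126
  leading term y²: no divisor's leading term divides it; move -1931/42y² to the remainder.
  leading term y: no divisor's leading term divides it; move 40559/252y to the remainder.
  leading term 1: no divisor's leading term divides it; move -17387/126 to the remainder.
  remainder -1931/42y² + 40559/252y - 17387/126 ≠ 0; add h_6 = -1931/42y² + 40559/252y - 17387/126 to the basis.

S(f_1,h_4): lcm = xy. S = -8/9x - ¼y³ - 133/72y² + 5/36y + 50/9.
  leading term x: subtract (1)·h_4 from -8/9x - ¼y³ - 133/72y² + 5/36y + 50/9 → -¼y³ - 13/8y² + 19/12y + 16/3
  leading term y³: subtract (567/4)·h_5 from -¼y³ - 13/8y² + 19/12y + 16/3 → 465/2y² - 13185/16y + 5745/8
  leading term y²: subtract (-9765/1931)·h_6 from 465/2y² - 13185/16y + 5745/8 → -313655/30896y + 313655/15448
  leading term y: no divisor's leading term divides it; move -313655/30896y to the remainder.
  leading term 1: no divisor's leading term divides it; move 313655/15448 to the remainder.
  remainder -313655/30896y + 313655/15448 ≠ 0; add h_7 = -313655/30896y + 313655/15448 to the basis.

The other S-polynomials (S(f_2,h_4), S(f_3,h_4), S(f_1,h_5), S(f_2,h_5), S(f_3,h_5), S(h_4,h_5), S(f_1,h_6), S(f_2,h_6), S(f_3,h_6), S(h_4,h_6), S(h_5,h_6), S(f_1,h_7), S(f_2,h_7), S(f_3,h_7), S(h_4,h_7), S(h_5,h_7), S(h_6,h_7)) all reduce to 0 modulo the current basis, so we have a Gröbner basis.
Inter-reduce: drop elements whose leading term is divisible by another's, tail-reduce, and make monic.
Reduced Gröbner basis: {x + 4, y - 2}.

Elimination: the polynomial y - 2 lies in the elimination ideal for y, so y ∈ {2}. For each such y, the remaining basis elements (now univariate) give the rest of the solution.
  y = 2: the earlier basis element becomes x + 4 = 0, giving x = -4 — point (-4, 2).
This is the nonlinear analogue of row-reducing a linear system.

{(-4, 2)}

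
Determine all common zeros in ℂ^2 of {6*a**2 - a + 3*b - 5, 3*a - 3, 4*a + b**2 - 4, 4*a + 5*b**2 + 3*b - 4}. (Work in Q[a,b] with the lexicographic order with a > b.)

{(1, 0)}

Compute a lex Gröbner basis by Buchberger's algorithm.
f_1 = 6*a**2 - a + 3*b - 5, LT = a**2.
f_2 = 3*a - 3, LT = a.
f_3 = 4*a + b**2 - 4, LT = a.
f_4 = 4*a + 5*b**2 + 3*b - 4, LT = a.

S(f_1,f_2): lcm = a**2. S = 5/6*a + 1/2*b - 5/6.
  reduce S modulo (f_1, f_2, f_3, f_4):
  remainder 1/2*b ≠ 0; add h_5 = 1/2*b to the basis.

The other S-polynomials (S(f_1,f_3), S(f_1,f_4), S(f_2,f_3), S(f_2,f_4), S(f_3,f_4), S(f_1,h_5), S(f_2,h_5), S(f_3,h_5), S(f_4,h_5)) all reduce to 0 modulo the current basis, so we have a Gröbner basis.
Inter-reduce: drop elements whose leading term is divisible by another's, tail-reduce, and make monic.
Reduced Gröbner basis: {a - 1, b}.

Elimination: the polynomial b lies in the elimination ideal for b, so b ∈ {0}. For each such b, the remaining basis elements (now univariate) give the rest of the solution.
  b = 0: the earlier basis element becomes a - 1 = 0, giving a = 1 — point (1, 0).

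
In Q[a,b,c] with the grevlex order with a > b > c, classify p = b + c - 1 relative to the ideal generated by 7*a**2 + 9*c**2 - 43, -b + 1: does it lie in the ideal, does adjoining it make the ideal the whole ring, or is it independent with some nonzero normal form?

First compute the reduced Gröbner basis of I by Buchberger's algorithm.
f_1 = 7*a**2 + 9*c**2 - 43, LT = a**2.
f_2 = -b + 1, LT = b.

The S-polynomials (S(f_1,f_2)) all reduce to 0 modulo the current basis, so we have a Gröbner basis.
Inter-reduce: drop elements whose leading term is divisible by another's, tail-reduce, and make monic.
Reduced Gröbner basis: {a**2 + 9/7*c**2 - 43/7, b - 1}.
Label its elements g_1 = a**2 + 9/7*c**2 - 43/7, g_2 = b - 1.

Reduce p = b + c - 1 modulo G:
  leading term b: subtract (1)·g_2 from b + c - 1 → c
  leading term c: no divisor's leading term divides it; move c to the remainder.
  normal form = c.
The normal form is nonzero, so p ∉ I. Since p minus its normal form lies in I, I + (p) = I + (r) where r = c; decide whether this ideal is the whole ring.
Run Buchberger on G together with r (pairs among the g_i already reduce to 0 since G is a Gröbner basis):
g_1 = a**2 + 9/7*c**2 - 43/7, LT = a**2.
g_2 = b - 1, LT = b.
r = c, LT = c.

The S-polynomials (S(g_1,g_2), S(g_1,r), S(g_2,r)) all reduce to 0 modulo the current basis, so we have a Gröbner basis.
Inter-reduce: drop elements whose leading term is divisible by another's, tail-reduce, and make monic.
Reduced Gröbner basis: {a**2 - 43/7, b - 1, c}.
The reduced Gröbner basis of I + (p) is {a**2 - 43/7, b - 1, c} ≠ {1}, a proper ideal, so the enlarged system stays consistent: p is independent of I, with normal form c.

Ideal membership is decidable via reduction modulo a Gröbner basis.

b + c - 1 is independent of I; its normal form modulo I is c.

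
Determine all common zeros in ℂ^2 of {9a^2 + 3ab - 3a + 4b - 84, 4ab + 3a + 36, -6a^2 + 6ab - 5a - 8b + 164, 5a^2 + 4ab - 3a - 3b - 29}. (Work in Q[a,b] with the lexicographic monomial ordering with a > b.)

Compute a lex Gröbner basis by Buchberger's algorithm.
f_1 = 9a^2 + 3ab - 3a + 4b - 84, LT = a^2.
f_2 = 4ab + 3a + 36, LT = ab.
f_3 = -6a^2 + 6ab - 5a - 8b + 164, LT = a^2.
f_4 = 5a^2 + 4ab - 3a - 3b - 29, LT = a^2.

S(f_1,f_2): lcm = a^2b. S = -3/4a^2 + 1/3ab^2 - 1/3ab - 9a + 4/9b^2 - 28/3b.
  reduce S modulo (f_1, f_2, f_3, f_4):
  remainder -9a + 4/9b^2 - 12b - 4 ≠ 0; add h_5 = -9a + 4/9b^2 - 12b - 4 to the basis.

S(f_1,f_3): lcm = a^2. S = 4/3ab - 7/6a - 8/9b + 18.
  reduce S modulo (f_1, f_2, f_3, f_4, h_5):
  remainder -26/243b^2 + 2b + 188/27 ≠ 0; add h_6 = -26/243b^2 + 2b + 188/27 to the basis.

S(f_1,f_4): lcm = a^2. S = -7/15ab + 4/15a + 47/45b - 53/15.
  reduce S modulo (f_1, f_2, f_3, f_4, h_5, h_6):
  remainder 463/585b + 463/195 ≠ 0; add h_7 = 463/585b + 463/195 to the basis.

The other S-polynomials (S(f_2,f_3), S(f_2,f_4), S(f_3,f_4), S(f_1,h_5), S(f_2,h_5), S(f_3,h_5), S(f_4,h_5), S(f_1,h_6), S(f_2,h_6), S(f_3,h_6), S(f_4,h_6), S(h_5,h_6), S(f_1,h_7), S(f_2,h_7), S(f_3,h_7), S(f_4,h_7), S(h_5,h_7), S(h_6,h_7)) all reduce to 0 modulo the current basis, so we have a Gröbner basis.
Inter-reduce: drop elements whose leading term is divisible by another's, tail-reduce, and make monic.
Reduced Gröbner basis: {a - 4, b + 3}.

Elimination: the polynomial b + 3 lies in the elimination ideal for b, so b ∈ {-3}. For each such b, the remaining basis elements (now univariate) give the rest of the solution.
  b = -3: the earlier basis element becomes a - 4 = 0, giving a = 4 — point (4, -3).

{(4, -3)}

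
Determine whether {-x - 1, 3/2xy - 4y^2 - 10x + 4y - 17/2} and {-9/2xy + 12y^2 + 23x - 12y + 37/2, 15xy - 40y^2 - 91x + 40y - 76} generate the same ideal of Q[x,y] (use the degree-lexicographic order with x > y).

For a fixed monomial order, each ideal has a unique reduced Gröbner basis; comparing bases decides equality.
Buchberger on the first generating set:
f_1 = -x - 1, LT = x.
f_2 = 3/2xy - 4y^2 - 10x + 4y - 17/2, LT = xy.

S(f_1,f_2): lcm = xy. S = 8/3y^2 + 20/3x - 5/3y + 17/3.
  reduce S modulo (f_1, f_2):
  remainder 8/3y^2 - 5/3y - 1 ≠ 0; add g_3 = 8/3y^2 - 5/3y - 1 to the basis.

The other S-polynomials (S(f_1,g_3), S(f_2,g_3)) all reduce to 0 modulo the current basis, so we have a Gröbner basis.
Inter-reduce: drop elements whose leading term is divisible by another's, tail-reduce, and make monic.
Reduced Gröbner basis: {y^2 - 5/8y - 3/8, x + 1}.

Buchberger on the second generating set:
h_1 = -9/2xy + 12y^2 + 23x - 12y + 37/2, LT = xy.
h_2 = 15xy - 40y^2 - 91x + 40y - 76, LT = xy.

S(h_1,h_2): lcm = xy. S = 43/45x + 43/45.
  reduce S modulo (h_1, h_2):
  remainder 43/45x + 43/45 ≠ 0; add k_3 = 43/45x + 43/45 to the basis.

S(h_1,k_3): lcm = xy. S = -8/3y^2 - 46/9x + 5/3y - 37/9.
  reduce S modulo (h_1, h_2, k_3):
  remainder -8/3y^2 + 5/3y + 1 ≠ 0; add k_4 = -8/3y^2 + 5/3y + 1 to the basis.

The other S-polynomials (S(h_2,k_3), S(h_1,k_4), S(h_2,k_4), S(k_3,k_4)) all reduce to 0 modulo the current basis, so we have a Gröbner basis.
Inter-reduce: drop elements whose leading term is divisible by another's, tail-reduce, and make monic.
Reduced Gröbner basis: {y^2 - 5/8y - 3/8, x + 1}.

The two bases agree; hence the ideals are identical.
The choice of monomial ordering does not affect the verdict — as long as both bases are computed under the same ordering, their equality decides ideal equality.

Yes, the ideals are equal.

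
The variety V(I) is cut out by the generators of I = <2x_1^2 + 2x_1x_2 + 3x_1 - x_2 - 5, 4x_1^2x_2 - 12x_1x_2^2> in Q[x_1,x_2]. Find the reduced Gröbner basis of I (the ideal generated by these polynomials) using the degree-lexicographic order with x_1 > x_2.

G = {x_1x_2^2 + 3/8x_1x_2 - 1/8x_2^2 - 5/8x_2, x_2^3 - 37/24x_1x_2 + 119/24x_2^2 - 5/24x_2, x_1^2 + x_1x_2 + 3/2x_1 - 1/2x_2 - 5/2}

f_1 = 2x_1^2 + 2x_1x_2 + 3x_1 - x_2 - 5, LT = x_1^2.
f_2 = 4x_1^2x_2 - 12x_1x_2^2, LT = x_1^2x_2.

S(f_1,f_2): lcm = x_1^2x_2. S = 4x_1x_2^2 + 3/2x_1x_2 - 1/2x_2^2 - 5/2x_2.
  reduce S modulo (f_1, f_2):
  remainder 4x_1x_2^2 + 3/2x_1x_2 - 1/2x_2^2 - 5/2x_2 ≠ 0; add g_3 = 4x_1x_2^2 + 3/2x_1x_2 - 1/2x_2^2 - 5/2x_2 to the basis.

S(f_1,g_3): lcm = x_1^2x_2^2. S = x_1x_2^3 - 3/8x_1^2x_2 + 13/8x_1x_2^2 - 1/2x_2^3 + 5/8x_1x_2 - 5/2x_2^2.
  reduce S modulo (f_1, f_2, g_3):
  remainder -3/8x_2^3 + 37/64x_1x_2 - 119/64x_2^2 + 5/64x_2 ≠ 0; add g_4 = -3/8x_2^3 + 37/64x_1x_2 - 119/64x_2^2 + 5/64x_2 to the basis.

The other S-polynomials (S(f_2,g_3), S(f_1,g_4), S(f_2,g_4), S(g_3,g_4)) all reduce to 0 modulo the current basis, so we have a Gröbner basis.
Inter-reduce: drop elements whose leading term is divisible by another's, tail-reduce, and make monic.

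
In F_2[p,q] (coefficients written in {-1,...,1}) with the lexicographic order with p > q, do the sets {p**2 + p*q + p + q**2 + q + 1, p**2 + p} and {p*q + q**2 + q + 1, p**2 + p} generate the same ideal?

Two ideals are equal iff their reduced Gröbner bases coincide (the reduced basis is unique for a fixed ordering).
Buchberger on the first generating set:
f_1 = p**2 + p*q + p + q**2 + q + 1, LT = p**2.
f_2 = p**2 + p, LT = p**2.

S(f_1,f_2): lcm = p**2. S = p*q + q**2 + q + 1.
  leading term p*q: no divisor's leading term divides it; move p*q to the remainder.
  leading term q**2: no divisor's leading term divides it; move q**2 to the remainder.
  leading term q: no divisor's leading term divides it; move q to the remainder.
  leading term 1: no divisor's leading term divides it; move 1 to the remainder.
  remainder p*q + q**2 + q + 1 ≠ 0; add g_3 = p*q + q**2 + q + 1 to the basis.

S(f_1,g_3): lcm = p**2*q. S = p + q**3 + q**2 + q.
  leading term p: no divisor's leading term divides it; move p to the remainder.
  leading term q**3: no divisor's leading term divides it; move q**3 to the remainder.
  leading term q**2: no divisor's leading term divides it; move q**2 to the remainder.
  leading term q: no divisor's leading term divides it; move q to the remainder.
  remainder p + q**3 + q**2 + q ≠ 0; add g_4 = p + q**3 + q**2 + q to the basis.

S(f_2,g_3): lcm = p**2*q. S = p*q**2 + p.
  leading term p*q**2: subtract (q)·g_3 from p*q**2 + p → p + q**3 + q**2 + q
  leading term p: subtract (1)·g_4 from p + q**3 + q**2 + q → 0
  remainder 0.

S(f_1,g_4): lcm = p**2. S = p*q**3 + p*q**2 + p + q**2 + q + 1.
  leading term p*q**3: subtract (q**2)·g_3 from p*q**3 + p*q**2 + p + q**2 + q + 1 → p*q**2 + p + q**4 + q**3 + q + 1
  leading term p*q**2: subtract (q)·g_3 from p*q**2 + p + q**4 + q**3 + q + 1 → p + q**4 + q**2 + 1
  leading term p: subtract (1)·g_4 from p + q**4 + q**2 + 1 → q**4 + q**3 + q + 1
  leading term q**4: no divisor's leading term divides it; move q**4 to the remainder.
  leading term q**3: no divisor's leading term divides it; move q**3 to the remainder.
  leading term q: no divisor's leading term divides it; move q to the remainder.
  leading term 1: no divisor's leading term divides it; move 1 to the remainder.
  remainder q**4 + q**3 + q + 1 ≠ 0; add g_5 = q**4 + q**3 + q + 1 to the basis.

S(f_2,g_4): lcm = p**2. S = p*q**3 + p*q**2 + p*q + p.
  leading term p*q**3: subtract (q**2)·g_3 from p*q**3 + p*q**2 + p*q + p → p*q**2 + p*q + p + q**4 + q**3 + q**2
  leading term p*q**2: subtract (q)·g_3 from p*q**2 + p*q + p + q**4 + q**3 + q**2 → p*q + p + q**4 + q
  leading term p*q: subtract (1)·g_3 from p*q + p + q**4 + q → p + q**4 + q**2 + 1
  leading term p: subtract (1)·g_4 from p + q**4 + q**2 + 1 → q**4 + q**3 + q + 1
  leading term q**4: subtract (1)·g_5 from q**4 + q**3 + q + 1 → 0
  remainder 0.

S(g_3,g_4): lcm = p*q. S = q**4 + q**3 + q + 1.
  leading term q**4: subtract (1)·g_5 from q**4 + q**3 + q + 1 → 0
  remainder 0.

S(f_1,g_5): leading monomials are coprime, so the S-polynomial reduces to 0 (Buchberger's first criterion).
S(f_2,g_5): leading monomials are coprime, so the S-polynomial reduces to 0 (Buchberger's first criterion).
S(g_3,g_5): lcm = p*q**4. S = p*q**3 + p*q + p + q**5 + q**4 + q**3.
  leading term p*q**3: subtract (q**2)·g_3 from p*q**3 + p*q + p + q**5 + q**4 + q**3 → p*q + p + q**5 + q**2
  leading term p*q: subtract (1)·g_3 from p*q + p + q**5 + q**2 → p + q**5 + q + 1
  leading term p: subtract (1)·g_4 from p + q**5 + q + 1 → q**5 + q**3 + q**2 + 1
  leading term q**5: subtract (q)·g_5 from q**5 + q**3 + q**2 + 1 → q**4 + q**3 + q + 1
  leading term q**4: subtract (1)·g_5 from q**4 + q**3 + q + 1 → 0
  remainder 0.

S(g_4,g_5): leading monomials are coprime, so the S-polynomial reduces to 0 (Buchberger's first criterion).
Every S-polynomial of the final basis reduces to 0, so we have a Gröbner basis.
Inter-reduce: drop elements whose leading term is divisible by another's, tail-reduce, and make monic.
Reduced Gröbner basis: {p + q**3 + q**2 + q, q**4 + q**3 + q + 1}.

Buchberger on the second generating set:
h_1 = p*q + q**2 + q + 1, LT = p*q.
h_2 = p**2 + p, LT = p**2.

S(h_1,h_2): lcm = p**2*q. S = p*q**2 + p.
  leading term p*q**2: subtract (q)·h_1 from p*q**2 + p → p + q**3 + q**2 + q
  leading term p: no divisor's leading term divides it; move p to the remainder.
  leading term q**3: no divisor's leading term divides it; move q**3 to the remainder.
  leading term q**2: no divisor's leading term divides it; move q**2 to the remainder.
  leading term q: no divisor's leading term divides it; move q to the remainder.
  remainder p + q**3 + q**2 + q ≠ 0; add k_3 = p + q**3 + q**2 + q to the basis.

S(h_1,k_3): lcm = p*q. S = q**4 + q**3 + q + 1.
  leading term q**4: no divisor's leading term divides it; move q**4 to the remainder.
  leading term q**3: no divisor's leading term divides it; move q**3 to the remainder.
  leading term q: no divisor's leading term divides it; move q to the remainder.
  leading term 1: no divisor's leading term divides it; move 1 to the remainder.
  remainder q**4 + q**3 + q + 1 ≠ 0; add k_4 = q**4 + q**3 + q + 1 to the basis.

S(h_2,k_3): lcm = p**2. S = p*q**3 + p*q**2 + p*q + p.
  leading term p*q**3: subtract (q**2)·h_1 from p*q**3 + p*q**2 + p*q + p → p*q**2 + p*q + p + q**4 + q**3 + q**2
  leading term p*q**2: subtract (q)·h_1 from p*q**2 + p*q + p + q**4 + q**3 + q**2 → p*q + p + q**4 + q
  leading term p*q: subtract (1)·h_1 from p*q + p + q**4 + q → p + q**4 + q**2 + 1
  leading term p: subtract (1)·k_3 from p + q**4 + q**2 + 1 → q**4 + q**3 + q + 1
  leading term q**4: subtract (1)·k_4 from q**4 + q**3 + q + 1 → 0
  remainder 0.

S(h_1,k_4): lcm = p*q**4. S = p*q**3 + p*q + p + q**5 + q**4 + q**3.
  leading term p*q**3: subtract (q**2)·h_1 from p*q**3 + p*q + p + q**5 + q**4 + q**3 → p*q + p + q**5 + q**2
  leading term p*q: subtract (1)·h_1 from p*q + p + q**5 + q**2 → p + q**5 + q + 1
  leading term p: subtract (1)·k_3 from p + q**5 + q + 1 → q**5 + q**3 + q**2 + 1
  leading term q**5: subtract (q)·k_4 from q**5 + q**3 + q**2 + 1 → q**4 + q**3 + q + 1
  leading term q**4: subtract (1)·k_4 from q**4 + q**3 + q + 1 → 0
  remainder 0.

S(h_2,k_4): leading monomials are coprime, so the S-polynomial reduces to 0 (Buchberger's first criterion).
S(k_3,k_4): leading monomials are coprime, so the S-polynomial reduces to 0 (Buchberger's first criterion).
Every S-polynomial of the final basis reduces to 0, so we have a Gröbner basis.
Inter-reduce: drop elements whose leading term is divisible by another's, tail-reduce, and make monic.
Reduced Gröbner basis: {p + q**3 + q**2 + q, q**4 + q**3 + q + 1}.

Same reduced basis, so the two generating sets span the same ideal.

Yes, the ideals are equal.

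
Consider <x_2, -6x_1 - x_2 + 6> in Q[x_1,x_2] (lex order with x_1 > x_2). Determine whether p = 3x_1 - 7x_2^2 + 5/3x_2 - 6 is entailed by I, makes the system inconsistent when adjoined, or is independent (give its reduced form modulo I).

Adjoining 3x_1 - 7x_2^2 + 5/3x_2 - 6 makes the ideal the whole ring: the system is inconsistent.

First compute the reduced Gröbner basis of I by Buchberger's algorithm.
f_1 = x_2, LT = x_2.
f_2 = -6x_1 - x_2 + 6, LT = x_1.

The S-polynomials (S(f_1,f_2)) all reduce to 0 modulo the current basis, so we have a Gröbner basis.
Inter-reduce: drop elements whose leading term is divisible by another's, tail-reduce, and make monic.
Reduced Gröbner basis: {x_1 - 1, x_2}.
Label its elements g_1 = x_1 - 1, g_2 = x_2.

Reduce p = 3x_1 - 7x_2^2 + 5/3x_2 - 6 modulo G:
  leading term x_1: subtract (3)·g_1 from 3x_1 - 7x_2^2 + 5/3x_2 - 6 → -7x_2^2 + 5/3x_2 - 3
  leading term x_2^2: subtract (-7x_2)·g_2 from -7x_2^2 + 5/3x_2 - 3 → 5/3x_2 - 3
  leading term x_2: subtract (5/3)·g_2 from 5/3x_2 - 3 → -3
  leading term 1: no divisor's leading term divides it; move -3 to the remainder.
  normal form = -3.
The normal form is nonzero, so p ∉ I. Since p minus its normal form lies in I, I + (p) = I + (r) where r = -3; decide whether this ideal is the whole ring.
Here r = -3 is a nonzero constant, hence a unit: 1 ∈ I + (p), the Gröbner basis of I + (p) is {1}, and the enlarged system has no common solution — adjoining p is inconsistent.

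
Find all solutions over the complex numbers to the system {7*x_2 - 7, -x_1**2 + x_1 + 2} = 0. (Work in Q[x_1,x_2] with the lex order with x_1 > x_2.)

Compute a lex Gröbner basis by Buchberger's algorithm.
f_1 = 7*x_2 - 7, LT = x_2.
f_2 = -x_1**2 + x_1 + 2, LT = x_1**2.

The S-polynomials (S(f_1,f_2)) all reduce to 0 modulo the current basis, so we have a Gröbner basis.
Inter-reduce: drop elements whose leading term is divisible by another's, tail-reduce, and make monic.
Reduced Gröbner basis: {x_1**2 - x_1 - 2, x_2 - 1}.

A lex Gröbner basis eliminates variables successively. Here x_2 - 1 depends only on x_2, with roots {1}; lifting each root through the earlier basis elements recovers the full solutions.
  x_2 = 1: the earlier basis element becomes x_1**2 - x_1 - 2 = 0, giving x_1 = -1, 2 — points (-1, 1), (2, 1).
Substituting each solution back into the original system confirms all equations vanish.

{(-1, 1), (2, 1)}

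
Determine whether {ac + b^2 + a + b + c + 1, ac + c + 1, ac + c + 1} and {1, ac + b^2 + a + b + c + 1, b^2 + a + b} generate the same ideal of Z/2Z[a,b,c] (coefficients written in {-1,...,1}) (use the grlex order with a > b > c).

Two ideals are equal iff their reduced Gröbner bases coincide (the reduced basis is unique for a fixed ordering).
Buchberger on the first generating set:
f_1 = ac + b^2 + a + b + c + 1, LT = ac.
f_2 = ac + c + 1, LT = ac.
f_3 = ac + c + 1, LT = ac.

S(f_1,f_2): lcm = ac. S = b^2 + a + b.
  leading term b^2: no divisor's leading term divides it; move b^2 to the remainder.
  leading term a: no divisor's leading term divides it; move a to the remainder.
  leading term b: no divisor's leading term divides it; move b to the remainder.
  remainder b^2 + a + b ≠ 0; add g_4 = b^2 + a + b to the basis.

The other S-polynomials (S(f_1,f_3), S(f_2,f_3), S(f_1,g_4), S(f_2,g_4), S(f_3,g_4)) all reduce to 0 modulo the current basis, so we have a Gröbner basis.
Inter-reduce: drop elements whose leading term is divisible by another's, tail-reduce, and make monic.
Reduced Gröbner basis: {ac + c + 1, b^2 + a + b}.

Buchberger on the second generating set:
h_1 = 1, LT = 1.
h_2 = ac + b^2 + a + b + c + 1, LT = ac.
h_3 = b^2 + a + b, LT = b^2.

The S-polynomials (S(h_1,h_2), S(h_1,h_3), S(h_2,h_3)) all reduce to 0 modulo the current basis, so we have a Gröbner basis.
Inter-reduce: drop elements whose leading term is divisible by another's, tail-reduce, and make monic.
Reduced Gröbner basis: {1}.

These differ, so the ideals are not equal.

No, the ideals differ.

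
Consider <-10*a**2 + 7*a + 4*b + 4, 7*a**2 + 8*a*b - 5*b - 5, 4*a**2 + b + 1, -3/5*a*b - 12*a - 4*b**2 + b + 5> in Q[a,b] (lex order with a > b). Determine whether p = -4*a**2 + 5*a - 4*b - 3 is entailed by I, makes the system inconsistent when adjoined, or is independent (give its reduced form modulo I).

First compute the reduced Gröbner basis of I by Buchberger's algorithm.
f_1 = -10*a**2 + 7*a + 4*b + 4, LT = a**2.
f_2 = 7*a**2 + 8*a*b - 5*b - 5, LT = a**2.
f_3 = 4*a**2 + b + 1, LT = a**2.
f_4 = -3/5*a*b - 12*a - 4*b**2 + b + 5, LT = a*b.

S(f_1,f_2): lcm = a**2. S = -8/7*a*b - 7/10*a + 11/35*b + 11/35.
  leading term a*b: subtract (40/21)·f_4 from -8/7*a*b - 7/10*a + 11/35*b + 11/35 → 1551/70*a + 160/21*b**2 - 167/105*b - 967/105
  leading term a: no divisor's leading term divides it; move 1551/70*a to the remainder.
  leading term b**2: no divisor's leading term divides it; move 160/21*b**2 to the remainder.
  leading term b: no divisor's leading term divides it; move -167/105*b to the remainder.
  leading term 1: no divisor's leading term divides it; move -967/105 to the remainder.
  remainder 1551/70*a + 160/21*b**2 - 167/105*b - 967/105 ≠ 0; add h_5 = 1551/70*a + 160/21*b**2 - 167/105*b - 967/105 to the basis.

S(f_1,f_3): lcm = a**2. S = -7/10*a - 13/20*b - 13/20.
  leading term a: subtract (-49/1551)·h_5 from -7/10*a - 13/20*b - 13/20 → 1120/4653*b**2 - 13033/18612*b - 17513/18612
  leading term b**2: no divisor's leading term divides it; move 1120/4653*b**2 to the remainder.
  leading term b: no divisor's leading term divides it; move -13033/18612*b to the remainder.
  leading term 1: no divisor's leading term divides it; move -17513/18612 to the remainder.
  remainder 1120/4653*b**2 - 13033/18612*b - 17513/18612 ≠ 0; add h_6 = 1120/4653*b**2 - 13033/18612*b - 17513/18612 to the basis.

S(f_1,f_4): lcm = a**2*b. S = -20*a**2 - 20/3*a*b**2 + 29/30*a*b + 25/3*a - 2/5*b**2 - 2/5*b.
  leading term a**2: subtract (2)·f_1 from -20*a**2 - 20/3*a*b**2 + 29/30*a*b + 25/3*a - 2/5*b**2 - 2/5*b → -20/3*a*b**2 + 29/30*a*b - 17/3*a - 2/5*b**2 - 42/5*b - 8
  leading term a*b**2: subtract (100/9*b)·f_4 from -20/3*a*b**2 + 29/30*a*b - 17/3*a - 2/5*b**2 - 42/5*b - 8 → 1343/10*a*b - 17/3*a + 400/9*b**3 - 518/45*b**2 - 2878/45*b - 8
  leading term a*b: subtract (-1343/6)·f_4 from 1343/10*a*b - 17/3*a + 400/9*b**3 - 518/45*b**2 - 2878/45*b - 8 → -8075/3*a + 400/9*b**3 - 40808/45*b**2 + 14389/90*b + 6667/6
  leading term a: subtract (-565250/4653)·h_5 from -8075/3*a + 400/9*b**3 - 40808/45*b**2 + 14389/90*b + 6667/6 → 400/9*b**3 + 1306792/69795*b**2 - 4653161/139590*b - 212549/27918
  leading term b**3: subtract (2585/14*b)·h_6 from 400/9*b**3 + 1306792/69795*b**2 - 4653161/139590*b - 212549/27918 → 578534927/3908520*b**2 + 548778067/3908520*b - 212549/27918
  leading term b**2: subtract (578534927/940800)·h_6 from 578534927/3908520*b**2 + 548778067/3908520*b - 212549/27918 → 2148844067/3763200*b + 2148844067/3763200
  leading term b: no divisor's leading term divides it; move 2148844067/3763200*b to the remainder.
  leading term 1: no divisor's leading term divides it; move 2148844067/3763200 to the remainder.
  remainder 2148844067/3763200*b + 2148844067/3763200 ≠ 0; add h_7 = 2148844067/3763200*b + 2148844067/3763200 to the basis.

The other S-polynomials (S(f_2,f_3), S(f_2,f_4), S(f_3,f_4), S(f_1,h_5), S(f_2,h_5), S(f_3,h_5), S(f_4,h_5), S(f_1,h_6), S(f_2,h_6), S(f_3,h_6), S(f_4,h_6), S(h_5,h_6), S(f_1,h_7), S(f_2,h_7), S(f_3,h_7), S(f_4,h_7), S(h_5,h_7), S(h_6,h_7)) all reduce to 0 modulo the current basis, so we have a Gröbner basis.
Inter-reduce: drop elements whose leading term is divisible by another's, tail-reduce, and make monic.
Reduced Gröbner basis: {a, b + 1}.
Label its elements g_1 = a, g_2 = b + 1.

Reduce p = -4*a**2 + 5*a - 4*b - 3 modulo G:
  leading term a**2: subtract (-4*a)·g_1 from -4*a**2 + 5*a - 4*b - 3 → 5*a - 4*b - 3
  leading term a: subtract (5)·g_1 from 5*a - 4*b - 3 → -4*b - 3
  leading term b: subtract (-4)·g_2 from -4*b - 3 → 1
  leading term 1: no divisor's leading term divides it; move 1 to the remainder.
  normal form = 1.
The normal form is nonzero, so p ∉ I. Since p minus its normal form lies in I, I + (p) = I + (r) where r = 1; decide whether this ideal is the whole ring.
Here r = 1 is a nonzero constant, hence a unit: 1 ∈ I + (p), the Gröbner basis of I + (p) is {1}, and the enlarged system has no common solution — adjoining p is inconsistent.

Adjoining -4*a**2 + 5*a - 4*b - 3 makes the ideal the whole ring: the system is inconsistent.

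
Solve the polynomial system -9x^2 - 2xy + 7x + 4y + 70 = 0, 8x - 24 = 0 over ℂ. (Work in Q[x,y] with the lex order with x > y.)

Compute a lex Gröbner basis by Buchberger's algorithm.
f_1 = -9x^2 - 2xy + 7x + 4y + 70, LT = x^2.
f_2 = 8x - 24, LT = x.

S(f_1,f_2): lcm = x^2. S = 2/9xy + 20/9x - 4/9y - 70/9.
  leading term xy: subtract (1/36y)·f_2 from 2/9xy + 20/9x - 4/9y - 70/9 → 20/9x + 2/9y - 70/9
  leading term x: subtract (5/18)·f_2 from 20/9x + 2/9y - 70/9 → 2/9y - 10/9
  leading term y: no divisor's leading term divides it; move 2/9y to the remainder.
  leading term 1: no divisor's leading term divides it; move -10/9 to the remainder.
  remainder 2/9y - 10/9 ≠ 0; add h_3 = 2/9y - 10/9 to the basis.

The other S-polynomials (S(f_1,h_3), S(f_2,h_3)) all reduce to 0 modulo the current basis, so we have a Gröbner basis.
Inter-reduce: drop elements whose leading term is divisible by another's, tail-reduce, and make monic.
Reduced Gröbner basis: {x - 3, y - 5}.

A lex Gröbner basis eliminates variables successively. Here y - 5 depends only on y, with roots {5}; lifting each root through the earlier basis elements recovers the full solutions.
  y = 5: the earlier basis element becomes x - 3 = 0, giving x = 3 — point (3, 5).
Substituting each solution back into the original system confirms all equations vanish.

{(3, 5)}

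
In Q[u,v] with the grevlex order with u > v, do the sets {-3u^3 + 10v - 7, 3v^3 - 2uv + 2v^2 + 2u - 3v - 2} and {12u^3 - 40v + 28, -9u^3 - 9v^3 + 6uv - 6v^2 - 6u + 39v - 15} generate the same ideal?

Since reduced Gröbner bases are canonical representatives of ideals under a given ordering, it suffices to compute and compare them.
Buchberger on the first generating set:
f_1 = -3u^3 + 10v - 7, LT = u^3.
f_2 = 3v^3 - 2uv + 2v^2 + 2u - 3v - 2, LT = v^3.

The S-polynomials (S(f_1,f_2)) all reduce to 0 modulo the current basis, so we have a Gröbner basis.
Inter-reduce: drop elements whose leading term is divisible by another's, tail-reduce, and make monic.
Reduced Gröbner basis: {u^3 - 10/3v + 7/3, v^3 - 2/3uv + 2/3v^2 + 2/3u - v - 2/3}.

Buchberger on the second generating set:
h_1 = 12u^3 - 40v + 28, LT = u^3.
h_2 = -9u^3 - 9v^3 + 6uv - 6v^2 - 6u + 39v - 15, LT = u^3.

S(h_1,h_2): lcm = u^3. S = -v^3 + 2/3uv - 2/3v^2 - 2/3u + v + 2/3.
  leading term v^3: no divisor's leading term divides it; move -v^3 to the remainder.
  leading term uv: no divisor's leading term divides it; move 2/3uv to the remainder.
  leading term v^2: no divisor's leading term divides it; move -2/3v^2 to the remainder.
  leading term u: no divisor's leading term divides it; move -2/3u to the remainder.
  leading term v: no divisor's leading term divides it; move v to the remainder.
  leading term 1: no divisor's leading term divides it; move 2/3 to the remainder.
  remainder -v^3 + 2/3uv - 2/3v^2 - 2/3u + v + 2/3 ≠ 0; add k_3 = -v^3 + 2/3uv - 2/3v^2 - 2/3u + v + 2/3 to the basis.

The other S-polynomials (S(h_1,k_3), S(h_2,k_3)) all reduce to 0 modulo the current basis, so we have a Gröbner basis.
Inter-reduce: drop elements whose leading term is divisible by another's, tail-reduce, and make monic.
Reduced Gröbner basis: {u^3 - 10/3v + 7/3, v^3 - 2/3uv + 2/3v^2 + 2/3u - v - 2/3}.

The two bases agree; hence the ideals are identical.
The choice of monomial ordering does not affect the verdict — as long as both bases are computed under the same ordering, their equality decides ideal equality.

Yes, the ideals are equal.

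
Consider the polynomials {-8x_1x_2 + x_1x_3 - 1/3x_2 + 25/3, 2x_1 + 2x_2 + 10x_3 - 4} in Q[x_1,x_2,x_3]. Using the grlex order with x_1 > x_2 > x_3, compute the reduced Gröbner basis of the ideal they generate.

G = {x_2^2 + 39/8x_2x_3 - 5/8x_3^2 - 49/24x_2 + 1/4x_3 + 25/24, x_1 + x_2 + 5x_3 - 2}

f_1 = -8x_1x_2 + x_1x_3 - 1/3x_2 + 25/3, LT = x_1x_2.
f_2 = 2x_1 + 2x_2 + 10x_3 - 4, LT = x_1.

S(f_1,f_2): lcm = x_1x_2. S = -1/8x_1x_3 - x_2^2 - 5x_2x_3 + 49/24x_2 - 25/24.
  reduce S modulo (f_1, f_2):
  remainder -x_2^2 - 39/8x_2x_3 + 5/8x_3^2 + 49/24x_2 - 1/4x_3 - 25/24 ≠ 0; add g_3 = -x_2^2 - 39/8x_2x_3 + 5/8x_3^2 + 49/24x_2 - 1/4x_3 - 25/24 to the basis.

The other S-polynomials (S(f_1,g_3), S(f_2,g_3)) all reduce to 0 modulo the current basis, so we have a Gröbner basis.
Inter-reduce: drop elements whose leading term is divisible by another's, tail-reduce, and make monic.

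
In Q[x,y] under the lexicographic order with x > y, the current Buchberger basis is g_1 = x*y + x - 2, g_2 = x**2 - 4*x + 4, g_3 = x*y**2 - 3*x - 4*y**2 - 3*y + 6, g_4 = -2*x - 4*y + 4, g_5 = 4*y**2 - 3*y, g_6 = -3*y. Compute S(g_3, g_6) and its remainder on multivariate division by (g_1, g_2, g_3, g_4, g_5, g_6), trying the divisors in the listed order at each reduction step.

S(g_3, g_6) = -3*x - 4*y**2 - 3*y + 6; remainder on division = 0.

lcm(LM(g_3), LM(g_6)) = x*y**2.
S = (lcm/LT(g_3))·g_3 − (lcm/LT(g_6))·g_6 = -3*x - 4*y**2 - 3*y + 6.
Reduce S modulo (g_1, g_2, g_3, g_4, g_5, g_6) in that order:
  leading term x: subtract (3/2)·g_4 from -3*x - 4*y**2 - 3*y + 6 → -4*y**2 + 3*y
  leading term y**2: subtract (-1)·g_5 from -4*y**2 + 3*y → 0
The remainder is 0, so this S-polynomial contributes no new basis element.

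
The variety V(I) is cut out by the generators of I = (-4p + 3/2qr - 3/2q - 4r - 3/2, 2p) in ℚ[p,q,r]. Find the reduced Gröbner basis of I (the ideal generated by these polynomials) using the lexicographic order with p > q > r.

Buchberger's algorithm terminates because the ascending chain of leading-term ideals stabilizes.

f_1 = -4p + 3/2qr - 3/2q - 4r - 3/2, LT = p.
f_2 = 2p, LT = p.

S(f_1,f_2): lcm = p. S = -⅜qr + ⅜q + r + ⅜.
  reduce S modulo (f_1, f_2):
  remainder -⅜qr + ⅜q + r + ⅜ ≠ 0; add g_3 = -⅜qr + ⅜q + r + ⅜ to the basis.

The other S-polynomials (S(f_1,g_3), S(f_2,g_3)) all reduce to 0 modulo the current basis, so we have a Gröbner basis.
Inter-reduce: drop elements whose leading term is divisible by another's, tail-reduce, and make monic.

G = {p, qr - q - 8/3r - 1}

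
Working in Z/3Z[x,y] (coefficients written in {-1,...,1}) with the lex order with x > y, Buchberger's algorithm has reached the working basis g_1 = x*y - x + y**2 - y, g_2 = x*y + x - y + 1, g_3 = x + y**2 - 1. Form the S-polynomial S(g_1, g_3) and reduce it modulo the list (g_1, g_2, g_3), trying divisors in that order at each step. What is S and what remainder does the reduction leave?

lcm(LM(g_1), LM(g_3)) = x*y.
S = (lcm/LT(g_1))·g_1 − (lcm/LT(g_3))·g_3 = -x - y**3 + y**2.
Reduce S modulo (g_1, g_2, g_3) in that order:
  leading term x: subtract (-1)·g_3 from -x - y**3 + y**2 → -y**3 - y**2 - 1
  leading term y**3: no divisor's leading term divides it; move -y**3 to the remainder.
  leading term y**2: no divisor's leading term divides it; move -y**2 to the remainder.
  leading term 1: no divisor's leading term divides it; move -1 to the remainder.
The remainder -y**3 - y**2 - 1 is nonzero, so it would be added as the next basis element.

S(g_1, g_3) = -x - y**3 + y**2; remainder on division = -y**3 - y**2 - 1.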